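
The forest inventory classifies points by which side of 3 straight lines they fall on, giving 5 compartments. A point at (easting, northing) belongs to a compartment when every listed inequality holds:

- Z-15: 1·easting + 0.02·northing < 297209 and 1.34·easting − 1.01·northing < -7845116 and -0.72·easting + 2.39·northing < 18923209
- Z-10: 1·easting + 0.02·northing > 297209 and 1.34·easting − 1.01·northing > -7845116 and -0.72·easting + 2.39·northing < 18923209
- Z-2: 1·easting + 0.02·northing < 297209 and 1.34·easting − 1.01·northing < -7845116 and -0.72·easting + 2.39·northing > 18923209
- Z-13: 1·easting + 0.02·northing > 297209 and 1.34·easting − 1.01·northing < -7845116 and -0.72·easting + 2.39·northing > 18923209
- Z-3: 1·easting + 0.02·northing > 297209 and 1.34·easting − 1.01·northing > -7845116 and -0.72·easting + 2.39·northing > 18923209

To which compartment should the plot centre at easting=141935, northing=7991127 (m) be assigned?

Z-13

1·141935 + 0.02·7991127 = 301757.540, which is > 297209
1.34·141935 − 1.01·7991127 = -7880845.370, which is < -7845116
-0.72·141935 + 2.39·7991127 = 18996600.330, which is > 18923209
This sign pattern matches Z-13.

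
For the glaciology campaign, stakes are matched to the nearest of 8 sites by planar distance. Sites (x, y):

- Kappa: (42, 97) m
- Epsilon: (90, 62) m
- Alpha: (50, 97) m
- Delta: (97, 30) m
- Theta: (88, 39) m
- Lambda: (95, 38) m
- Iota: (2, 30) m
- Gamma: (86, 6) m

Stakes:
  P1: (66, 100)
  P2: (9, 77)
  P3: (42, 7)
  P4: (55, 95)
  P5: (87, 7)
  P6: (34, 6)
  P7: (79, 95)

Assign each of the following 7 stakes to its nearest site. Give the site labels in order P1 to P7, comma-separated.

Alpha, Kappa, Gamma, Alpha, Gamma, Iota, Alpha

P1 → Alpha (d²=265.00)
P2 → Kappa (d²=1489.00)
P3 → Gamma (d²=1937.00)
P4 → Alpha (d²=29.00)
P5 → Gamma (d²=2.00)
P6 → Iota (d²=1600.00)
P7 → Alpha (d²=845.00)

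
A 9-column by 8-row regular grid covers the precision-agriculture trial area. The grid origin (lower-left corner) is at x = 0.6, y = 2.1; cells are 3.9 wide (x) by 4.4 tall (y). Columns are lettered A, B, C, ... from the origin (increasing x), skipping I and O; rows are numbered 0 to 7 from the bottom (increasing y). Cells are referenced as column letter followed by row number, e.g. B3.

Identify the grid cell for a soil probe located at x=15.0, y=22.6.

Column index: ⌊(15.0 − 0.6) / 3.9⌋ = ⌊3.692⌋ = 3 → column D
Row offset from origin: ⌊(22.6 − 2.1) / 4.4⌋ = ⌊4.659⌋ = 4 → row 4

D4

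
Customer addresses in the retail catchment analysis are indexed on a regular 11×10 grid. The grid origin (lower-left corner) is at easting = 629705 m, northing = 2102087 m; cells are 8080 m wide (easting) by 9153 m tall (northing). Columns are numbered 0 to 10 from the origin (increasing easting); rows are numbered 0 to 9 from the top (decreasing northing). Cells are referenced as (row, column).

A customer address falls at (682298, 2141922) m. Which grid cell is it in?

Column index: ⌊(682298 − 629705) / 8080⌋ = ⌊6.509⌋ = 6
Row offset from origin: ⌊(2141922 − 2102087) / 9153⌋ = ⌊4.352⌋ = 4 → row 5 (counted from top)

(5, 6)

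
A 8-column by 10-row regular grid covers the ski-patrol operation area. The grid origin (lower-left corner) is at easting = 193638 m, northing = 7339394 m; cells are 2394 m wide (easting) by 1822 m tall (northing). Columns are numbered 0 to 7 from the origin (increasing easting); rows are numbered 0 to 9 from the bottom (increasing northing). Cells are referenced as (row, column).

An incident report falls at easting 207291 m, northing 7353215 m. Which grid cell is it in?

Column index: ⌊(207291 − 193638) / 2394⌋ = ⌊5.703⌋ = 5
Row offset from origin: ⌊(7353215 − 7339394) / 1822⌋ = ⌊7.586⌋ = 7 → row 7

(7, 5)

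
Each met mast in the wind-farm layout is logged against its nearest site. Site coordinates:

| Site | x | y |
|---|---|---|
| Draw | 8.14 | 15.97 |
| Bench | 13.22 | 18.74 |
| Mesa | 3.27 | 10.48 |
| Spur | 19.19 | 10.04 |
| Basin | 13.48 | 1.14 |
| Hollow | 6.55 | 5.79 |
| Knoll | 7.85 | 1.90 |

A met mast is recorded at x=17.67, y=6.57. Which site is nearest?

Squared distances to each site:
Draw: 179.181; Bench: 167.911; Mesa: 222.648; Spur: 14.351; Basin: 47.041; Hollow: 124.263; Knoll: 118.241.
Minimum at Spur.

Spur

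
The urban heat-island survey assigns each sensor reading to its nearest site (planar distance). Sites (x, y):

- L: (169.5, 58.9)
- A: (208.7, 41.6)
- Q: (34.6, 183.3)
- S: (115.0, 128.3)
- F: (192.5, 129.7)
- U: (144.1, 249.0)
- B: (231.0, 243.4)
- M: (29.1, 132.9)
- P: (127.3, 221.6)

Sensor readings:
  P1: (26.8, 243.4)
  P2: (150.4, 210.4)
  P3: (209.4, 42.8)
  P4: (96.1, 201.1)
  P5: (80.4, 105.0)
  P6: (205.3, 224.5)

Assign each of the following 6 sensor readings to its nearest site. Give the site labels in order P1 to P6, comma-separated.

P1 → Q (d²=3672.85)
P2 → P (d²=659.05)
P3 → A (d²=1.93)
P4 → P (d²=1393.69)
P5 → S (d²=1740.05)
P6 → B (d²=1017.70)

Q, P, A, P, S, B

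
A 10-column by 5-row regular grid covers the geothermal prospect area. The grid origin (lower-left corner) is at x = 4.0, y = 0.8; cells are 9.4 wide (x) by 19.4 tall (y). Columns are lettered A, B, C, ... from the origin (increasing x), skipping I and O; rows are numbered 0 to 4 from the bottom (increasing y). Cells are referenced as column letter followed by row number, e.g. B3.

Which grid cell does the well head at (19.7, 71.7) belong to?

Column index: ⌊(19.7 − 4.0) / 9.4⌋ = ⌊1.670⌋ = 1 → column B
Row offset from origin: ⌊(71.7 − 0.8) / 19.4⌋ = ⌊3.655⌋ = 3 → row 3

B3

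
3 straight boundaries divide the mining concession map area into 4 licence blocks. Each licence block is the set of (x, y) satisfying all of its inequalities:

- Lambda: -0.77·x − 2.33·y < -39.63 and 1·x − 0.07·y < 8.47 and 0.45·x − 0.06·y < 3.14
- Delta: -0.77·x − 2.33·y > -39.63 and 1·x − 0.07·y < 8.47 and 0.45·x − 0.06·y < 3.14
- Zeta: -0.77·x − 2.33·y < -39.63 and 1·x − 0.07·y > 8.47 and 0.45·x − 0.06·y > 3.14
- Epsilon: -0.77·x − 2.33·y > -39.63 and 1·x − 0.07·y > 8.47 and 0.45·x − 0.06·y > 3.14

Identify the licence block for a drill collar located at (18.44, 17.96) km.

Zeta

-0.77·18.44 − 2.33·17.96 = -56.046, which is < -39.63
1·18.44 − 0.07·17.96 = 17.183, which is > 8.47
0.45·18.44 − 0.06·17.96 = 7.220, which is > 3.14
This sign pattern matches Zeta.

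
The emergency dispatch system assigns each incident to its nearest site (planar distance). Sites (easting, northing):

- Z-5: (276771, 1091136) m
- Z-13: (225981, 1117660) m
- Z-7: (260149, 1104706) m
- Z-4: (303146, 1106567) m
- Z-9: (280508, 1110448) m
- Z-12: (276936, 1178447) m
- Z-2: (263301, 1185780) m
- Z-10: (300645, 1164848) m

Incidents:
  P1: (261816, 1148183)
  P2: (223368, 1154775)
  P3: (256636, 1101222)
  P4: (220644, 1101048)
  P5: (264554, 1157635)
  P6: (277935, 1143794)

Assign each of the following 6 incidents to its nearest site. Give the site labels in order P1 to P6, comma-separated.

P1 → Z-12 (d²=1144524096.00)
P2 → Z-13 (d²=1384350994.00)
P3 → Z-7 (d²=24479425.00)
P4 → Z-13 (d²=304442113.00)
P5 → Z-12 (d²=586453268.00)
P6 → Z-10 (d²=959015016.00)

Z-12, Z-13, Z-7, Z-13, Z-12, Z-10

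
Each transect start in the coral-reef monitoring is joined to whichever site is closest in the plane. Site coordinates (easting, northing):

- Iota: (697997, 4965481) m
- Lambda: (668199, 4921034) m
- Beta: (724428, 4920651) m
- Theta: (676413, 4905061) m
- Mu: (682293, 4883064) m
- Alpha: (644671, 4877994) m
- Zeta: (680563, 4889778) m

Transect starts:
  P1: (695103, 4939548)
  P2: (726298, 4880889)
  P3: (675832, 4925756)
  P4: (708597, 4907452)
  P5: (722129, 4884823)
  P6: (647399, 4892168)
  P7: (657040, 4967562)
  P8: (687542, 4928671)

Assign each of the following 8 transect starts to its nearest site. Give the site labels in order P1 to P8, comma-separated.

P1 → Iota (d²=680895725.00)
P2 → Beta (d²=1584513544.00)
P3 → Lambda (d²=80559973.00)
P4 → Beta (d²=424834162.00)
P5 → Beta (d²=1288930985.00)
P6 → Alpha (d²=208344260.00)
P7 → Iota (d²=1681806410.00)
P8 → Lambda (d²=432475418.00)

Iota, Beta, Lambda, Beta, Beta, Alpha, Iota, Lambda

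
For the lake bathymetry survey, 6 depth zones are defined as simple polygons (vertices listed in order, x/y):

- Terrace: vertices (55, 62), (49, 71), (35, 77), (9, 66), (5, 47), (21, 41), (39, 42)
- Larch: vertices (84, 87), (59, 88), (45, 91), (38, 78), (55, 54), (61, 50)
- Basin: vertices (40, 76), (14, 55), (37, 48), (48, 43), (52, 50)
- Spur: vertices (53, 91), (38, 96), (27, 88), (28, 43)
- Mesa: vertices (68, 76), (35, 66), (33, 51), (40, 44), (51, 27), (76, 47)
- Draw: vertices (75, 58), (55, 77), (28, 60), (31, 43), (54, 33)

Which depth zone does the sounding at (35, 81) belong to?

Spur

Cast a ray rightward from (35, 81). For each polygon, the edges (by vertex number in listed order) whose endpoints lie on opposite sides of y = 81, where each meets that height, and whether that is right or left of the point:
Terrace: no edge straddles that height → 0 crossings.
Larch: 3–4 at x≈39.6 (right), 6–1 at x≈80.3 (right) → 2 crossings.
Basin: no edge straddles that height → 0 crossings.
Spur: 3–4 at x≈27.2 (left), 4–1 at x≈47.8 (right) → 1 crossing.
Mesa: no edge straddles that height → 0 crossings.
Draw: no edge straddles that height → 0 crossings.
Only Spur has an odd count, so the point is inside Spur.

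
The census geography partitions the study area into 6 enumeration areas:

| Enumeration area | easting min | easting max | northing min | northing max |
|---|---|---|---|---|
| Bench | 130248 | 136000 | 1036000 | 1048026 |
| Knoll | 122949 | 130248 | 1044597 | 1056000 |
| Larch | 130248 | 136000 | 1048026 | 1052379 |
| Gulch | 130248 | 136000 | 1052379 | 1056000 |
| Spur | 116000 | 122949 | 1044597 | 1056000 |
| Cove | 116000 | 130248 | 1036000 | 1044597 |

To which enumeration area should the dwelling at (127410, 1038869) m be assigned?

Cove

The point has easting = 127410 and northing = 1038869.
Only Cove satisfies 116000 ≤ easting ≤ 130248 and 1036000 ≤ northing ≤ 1044597.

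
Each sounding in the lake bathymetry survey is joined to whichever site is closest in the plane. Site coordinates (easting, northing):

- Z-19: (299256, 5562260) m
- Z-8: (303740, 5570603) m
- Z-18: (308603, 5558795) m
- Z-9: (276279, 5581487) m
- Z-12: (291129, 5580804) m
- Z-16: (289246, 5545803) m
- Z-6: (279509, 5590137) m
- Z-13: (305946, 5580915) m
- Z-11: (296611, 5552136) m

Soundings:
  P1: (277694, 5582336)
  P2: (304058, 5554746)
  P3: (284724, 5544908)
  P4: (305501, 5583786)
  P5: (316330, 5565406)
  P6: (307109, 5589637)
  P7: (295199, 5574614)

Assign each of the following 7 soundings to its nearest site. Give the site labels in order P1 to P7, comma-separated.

Z-9, Z-18, Z-16, Z-13, Z-18, Z-13, Z-12

P1 → Z-9 (d²=2723026.00)
P2 → Z-18 (d²=37051426.00)
P3 → Z-16 (d²=21249509.00)
P4 → Z-13 (d²=8440666.00)
P5 → Z-18 (d²=103411850.00)
P6 → Z-13 (d²=77425853.00)
P7 → Z-12 (d²=54881000.00)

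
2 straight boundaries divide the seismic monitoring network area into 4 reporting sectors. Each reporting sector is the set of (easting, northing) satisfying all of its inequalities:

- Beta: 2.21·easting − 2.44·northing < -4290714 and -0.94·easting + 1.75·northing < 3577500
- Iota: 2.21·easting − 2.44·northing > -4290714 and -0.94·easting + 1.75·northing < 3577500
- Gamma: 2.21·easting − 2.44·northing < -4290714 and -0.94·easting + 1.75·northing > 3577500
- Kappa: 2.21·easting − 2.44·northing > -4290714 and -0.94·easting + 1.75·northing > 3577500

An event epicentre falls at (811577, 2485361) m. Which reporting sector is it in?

2.21·811577 − 2.44·2485361 = -4270695.670, which is > -4290714
-0.94·811577 + 1.75·2485361 = 3586499.370, which is > 3577500
This sign pattern matches Kappa.

Kappa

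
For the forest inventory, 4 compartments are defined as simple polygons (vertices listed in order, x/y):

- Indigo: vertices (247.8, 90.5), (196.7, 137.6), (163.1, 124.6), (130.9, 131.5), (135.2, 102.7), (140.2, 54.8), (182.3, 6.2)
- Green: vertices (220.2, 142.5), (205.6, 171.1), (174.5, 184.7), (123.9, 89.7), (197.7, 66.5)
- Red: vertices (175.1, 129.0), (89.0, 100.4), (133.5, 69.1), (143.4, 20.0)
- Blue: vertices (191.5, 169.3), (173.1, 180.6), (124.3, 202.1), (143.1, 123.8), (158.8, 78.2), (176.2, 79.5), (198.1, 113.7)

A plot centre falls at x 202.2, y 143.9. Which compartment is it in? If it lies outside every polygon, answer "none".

Cast a ray rightward from (202.2, 143.9). For each polygon, the edges (by vertex number in listed order) whose endpoints lie on opposite sides of y = 143.9, where each meets that height, and whether that is right or left of the point:
Indigo: no edge straddles that height → 0 crossings.
Green: 1–2 at x≈219.49 (right), 3–4 at x≈152.77 (left) → 1 crossing.
Red: no edge straddles that height → 0 crossings.
Blue: 3–4 at x≈138.27 (left), 7–1 at x≈194.52 (left) → 0 crossings.
Only Green has an odd count, so the point is inside Green.

Green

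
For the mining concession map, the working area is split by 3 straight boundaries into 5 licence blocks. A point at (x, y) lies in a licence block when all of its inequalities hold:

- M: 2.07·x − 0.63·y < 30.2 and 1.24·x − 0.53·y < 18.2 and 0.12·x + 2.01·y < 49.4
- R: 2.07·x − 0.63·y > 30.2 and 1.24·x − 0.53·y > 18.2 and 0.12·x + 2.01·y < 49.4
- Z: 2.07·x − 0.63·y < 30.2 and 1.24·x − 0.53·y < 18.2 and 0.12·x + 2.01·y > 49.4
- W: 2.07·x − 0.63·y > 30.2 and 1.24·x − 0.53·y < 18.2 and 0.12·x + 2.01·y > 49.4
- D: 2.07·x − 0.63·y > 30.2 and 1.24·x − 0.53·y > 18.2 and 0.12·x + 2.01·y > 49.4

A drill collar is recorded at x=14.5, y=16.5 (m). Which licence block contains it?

2.07·14.5 − 0.63·16.5 = 19.620, which is < 30.2
1.24·14.5 − 0.53·16.5 = 9.235, which is < 18.2
0.12·14.5 + 2.01·16.5 = 34.905, which is < 49.4
This sign pattern matches M.

M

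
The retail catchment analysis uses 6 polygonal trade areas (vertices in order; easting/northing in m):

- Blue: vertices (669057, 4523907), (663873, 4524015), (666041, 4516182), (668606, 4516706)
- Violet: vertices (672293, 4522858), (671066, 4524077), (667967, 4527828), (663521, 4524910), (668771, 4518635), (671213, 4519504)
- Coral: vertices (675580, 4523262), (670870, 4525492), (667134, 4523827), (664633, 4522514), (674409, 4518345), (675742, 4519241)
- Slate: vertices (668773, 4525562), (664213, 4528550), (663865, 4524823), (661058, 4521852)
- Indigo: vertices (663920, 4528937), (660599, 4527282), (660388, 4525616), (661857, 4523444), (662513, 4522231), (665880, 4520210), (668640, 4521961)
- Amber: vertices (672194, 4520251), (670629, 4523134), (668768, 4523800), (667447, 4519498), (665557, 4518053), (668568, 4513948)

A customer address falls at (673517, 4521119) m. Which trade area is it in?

Coral

Cast a ray rightward from (673517, 4521119). For each polygon, the edges (by vertex number in listed order) whose endpoints lie on opposite sides of northing = 4521119, where each meets that height, and whether that is right or left of the point:
Blue: 2–3 at easting≈664674.5 (left), 4–1 at easting≈668882.4 (left) → 0 crossings.
Violet: 4–5 at easting≈666692.8 (left), 6–1 at easting≈671733.0 (left) → 0 crossings.
Coral: 4–5 at easting≈667904.2 (left), 6–1 at easting≈675666.3 (right) → 1 crossing.
Slate: no edge straddles that height → 0 crossings.
Indigo: 5–6 at easting≈664365.6 (left), 6–7 at easting≈667312.8 (left) → 0 crossings.
Amber: 1–2 at easting≈671722.8 (left), 3–4 at easting≈667944.8 (left) → 0 crossings.
Only Coral has an odd count, so the point is inside Coral.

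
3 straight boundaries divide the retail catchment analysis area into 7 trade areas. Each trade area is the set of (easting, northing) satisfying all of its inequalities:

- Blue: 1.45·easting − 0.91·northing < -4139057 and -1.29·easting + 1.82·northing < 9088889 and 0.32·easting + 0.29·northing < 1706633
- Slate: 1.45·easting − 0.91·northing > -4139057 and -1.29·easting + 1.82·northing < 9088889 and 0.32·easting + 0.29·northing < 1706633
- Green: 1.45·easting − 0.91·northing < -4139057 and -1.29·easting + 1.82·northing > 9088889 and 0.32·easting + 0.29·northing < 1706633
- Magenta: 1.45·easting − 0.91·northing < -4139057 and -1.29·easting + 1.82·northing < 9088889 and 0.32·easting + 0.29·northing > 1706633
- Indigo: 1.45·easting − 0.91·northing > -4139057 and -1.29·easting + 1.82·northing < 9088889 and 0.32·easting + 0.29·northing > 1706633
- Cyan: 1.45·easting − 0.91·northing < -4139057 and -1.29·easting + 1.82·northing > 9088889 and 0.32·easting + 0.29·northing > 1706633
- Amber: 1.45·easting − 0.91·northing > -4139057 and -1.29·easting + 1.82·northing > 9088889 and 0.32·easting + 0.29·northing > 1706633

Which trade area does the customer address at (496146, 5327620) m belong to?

Slate

1.45·496146 − 0.91·5327620 = -4128722.500, which is > -4139057
-1.29·496146 + 1.82·5327620 = 9056240.060, which is < 9088889
0.32·496146 + 0.29·5327620 = 1703776.520, which is < 1706633
This sign pattern matches Slate.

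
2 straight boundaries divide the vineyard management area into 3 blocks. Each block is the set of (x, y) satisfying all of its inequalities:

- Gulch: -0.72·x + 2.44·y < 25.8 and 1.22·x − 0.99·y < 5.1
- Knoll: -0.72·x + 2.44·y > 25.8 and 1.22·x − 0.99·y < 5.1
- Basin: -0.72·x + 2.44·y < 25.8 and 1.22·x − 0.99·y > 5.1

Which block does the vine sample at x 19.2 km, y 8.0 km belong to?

Basin

-0.72·19.2 + 2.44·8.0 = 5.696, which is < 25.8
1.22·19.2 − 0.99·8.0 = 15.504, which is > 5.1
This sign pattern matches Basin.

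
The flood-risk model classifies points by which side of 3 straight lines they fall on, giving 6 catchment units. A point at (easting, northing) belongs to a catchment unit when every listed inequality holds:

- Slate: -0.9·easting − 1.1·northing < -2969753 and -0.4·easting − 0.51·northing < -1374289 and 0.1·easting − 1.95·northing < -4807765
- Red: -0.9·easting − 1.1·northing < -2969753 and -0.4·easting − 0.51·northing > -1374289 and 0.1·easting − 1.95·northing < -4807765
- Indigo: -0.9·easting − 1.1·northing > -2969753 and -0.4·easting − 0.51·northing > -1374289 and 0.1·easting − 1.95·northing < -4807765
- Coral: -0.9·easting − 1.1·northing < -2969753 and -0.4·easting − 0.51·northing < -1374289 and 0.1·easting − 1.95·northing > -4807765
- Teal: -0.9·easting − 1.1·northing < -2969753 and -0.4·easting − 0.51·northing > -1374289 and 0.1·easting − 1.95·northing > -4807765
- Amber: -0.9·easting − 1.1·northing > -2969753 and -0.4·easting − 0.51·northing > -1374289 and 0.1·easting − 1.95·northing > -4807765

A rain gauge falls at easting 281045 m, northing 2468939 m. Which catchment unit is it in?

Amber

-0.9·281045 − 1.1·2468939 = -2968773.400, which is > -2969753
-0.4·281045 − 0.51·2468939 = -1371576.890, which is > -1374289
0.1·281045 − 1.95·2468939 = -4786326.550, which is > -4807765
This sign pattern matches Amber.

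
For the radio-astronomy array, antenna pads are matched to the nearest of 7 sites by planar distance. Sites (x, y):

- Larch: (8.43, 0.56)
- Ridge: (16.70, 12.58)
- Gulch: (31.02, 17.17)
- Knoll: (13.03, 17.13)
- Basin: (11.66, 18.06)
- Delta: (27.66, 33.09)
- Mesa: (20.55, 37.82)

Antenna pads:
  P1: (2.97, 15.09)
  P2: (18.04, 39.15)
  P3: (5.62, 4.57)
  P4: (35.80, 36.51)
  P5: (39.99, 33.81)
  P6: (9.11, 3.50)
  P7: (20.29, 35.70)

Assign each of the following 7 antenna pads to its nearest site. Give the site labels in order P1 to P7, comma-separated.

Basin, Mesa, Larch, Delta, Delta, Larch, Mesa

P1 → Basin (d²=84.34)
P2 → Mesa (d²=8.07)
P3 → Larch (d²=23.98)
P4 → Delta (d²=77.96)
P5 → Delta (d²=152.55)
P6 → Larch (d²=9.11)
P7 → Mesa (d²=4.56)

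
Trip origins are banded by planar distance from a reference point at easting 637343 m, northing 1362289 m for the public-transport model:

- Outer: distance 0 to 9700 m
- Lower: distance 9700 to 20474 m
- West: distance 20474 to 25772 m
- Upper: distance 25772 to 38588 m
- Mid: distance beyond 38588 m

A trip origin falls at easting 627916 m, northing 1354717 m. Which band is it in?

Lower

Distance = √((627916−637343)² + (1354717−1362289)²) = √(88868329.000 + 57335184.000) = 12091.464 m.
9700 ≤ 12091.464 < 20474 → Lower.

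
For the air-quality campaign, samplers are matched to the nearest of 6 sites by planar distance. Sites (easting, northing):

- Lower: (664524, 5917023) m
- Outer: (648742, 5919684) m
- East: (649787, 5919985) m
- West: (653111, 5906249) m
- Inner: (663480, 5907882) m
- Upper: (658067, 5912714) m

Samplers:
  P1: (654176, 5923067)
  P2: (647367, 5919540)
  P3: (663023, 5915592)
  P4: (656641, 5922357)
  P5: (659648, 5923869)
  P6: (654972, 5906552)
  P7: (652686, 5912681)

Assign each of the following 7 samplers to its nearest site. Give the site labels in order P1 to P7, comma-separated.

East, Outer, Lower, East, Lower, West, Upper

P1 → East (d²=28762045.00)
P2 → Outer (d²=1911361.00)
P3 → Lower (d²=4300762.00)
P4 → East (d²=52603700.00)
P5 → Lower (d²=70643092.00)
P6 → West (d²=3555130.00)
P7 → Upper (d²=28956250.00)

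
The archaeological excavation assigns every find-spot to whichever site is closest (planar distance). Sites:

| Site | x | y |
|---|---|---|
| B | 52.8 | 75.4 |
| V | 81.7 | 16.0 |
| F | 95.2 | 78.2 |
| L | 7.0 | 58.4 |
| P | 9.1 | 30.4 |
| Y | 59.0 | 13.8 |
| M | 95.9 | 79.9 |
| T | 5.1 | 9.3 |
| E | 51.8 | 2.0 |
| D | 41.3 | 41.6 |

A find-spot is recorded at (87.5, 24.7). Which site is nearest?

Squared distances to each site:
B: 3774.580; V: 109.330; F: 2921.540; L: 7615.940; P: 6179.050; Y: 931.060; M: 3117.600; T: 7026.920; E: 1789.780; D: 2420.050.
Minimum at V.

V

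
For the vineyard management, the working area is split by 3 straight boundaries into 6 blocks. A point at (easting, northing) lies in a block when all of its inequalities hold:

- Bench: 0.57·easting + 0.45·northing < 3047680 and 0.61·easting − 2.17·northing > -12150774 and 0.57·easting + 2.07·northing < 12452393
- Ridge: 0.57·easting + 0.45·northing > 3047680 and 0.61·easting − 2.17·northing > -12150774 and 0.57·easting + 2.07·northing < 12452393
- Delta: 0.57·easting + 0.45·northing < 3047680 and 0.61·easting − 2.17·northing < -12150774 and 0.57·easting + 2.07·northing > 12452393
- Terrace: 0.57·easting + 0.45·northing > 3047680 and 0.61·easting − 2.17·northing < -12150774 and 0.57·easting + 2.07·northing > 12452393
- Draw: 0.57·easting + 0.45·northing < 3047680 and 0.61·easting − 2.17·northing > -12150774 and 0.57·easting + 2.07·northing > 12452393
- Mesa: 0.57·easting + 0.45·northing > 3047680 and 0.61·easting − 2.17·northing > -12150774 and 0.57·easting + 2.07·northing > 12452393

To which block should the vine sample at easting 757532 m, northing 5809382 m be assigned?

Draw

0.57·757532 + 0.45·5809382 = 3046015.140, which is < 3047680
0.61·757532 − 2.17·5809382 = -12144264.420, which is > -12150774
0.57·757532 + 2.07·5809382 = 12457213.980, which is > 12452393
This sign pattern matches Draw.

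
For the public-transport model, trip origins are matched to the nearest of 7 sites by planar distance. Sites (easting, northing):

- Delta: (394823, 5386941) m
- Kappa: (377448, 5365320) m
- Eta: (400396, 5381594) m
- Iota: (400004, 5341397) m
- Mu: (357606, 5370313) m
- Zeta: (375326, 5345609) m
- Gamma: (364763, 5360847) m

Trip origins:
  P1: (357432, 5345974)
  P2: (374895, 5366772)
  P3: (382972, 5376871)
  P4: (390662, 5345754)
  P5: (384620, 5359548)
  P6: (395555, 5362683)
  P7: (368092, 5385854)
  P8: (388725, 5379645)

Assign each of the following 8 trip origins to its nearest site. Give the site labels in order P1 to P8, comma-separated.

P1 → Gamma (d²=274949690.00)
P2 → Kappa (d²=8626113.00)
P3 → Kappa (d²=163940177.00)
P4 → Iota (d²=106256413.00)
P5 → Kappa (d²=84753568.00)
P6 → Kappa (d²=334817218.00)
P7 → Mu (d²=351478877.00)
P8 → Delta (d²=90417220.00)

Gamma, Kappa, Kappa, Iota, Kappa, Kappa, Mu, Delta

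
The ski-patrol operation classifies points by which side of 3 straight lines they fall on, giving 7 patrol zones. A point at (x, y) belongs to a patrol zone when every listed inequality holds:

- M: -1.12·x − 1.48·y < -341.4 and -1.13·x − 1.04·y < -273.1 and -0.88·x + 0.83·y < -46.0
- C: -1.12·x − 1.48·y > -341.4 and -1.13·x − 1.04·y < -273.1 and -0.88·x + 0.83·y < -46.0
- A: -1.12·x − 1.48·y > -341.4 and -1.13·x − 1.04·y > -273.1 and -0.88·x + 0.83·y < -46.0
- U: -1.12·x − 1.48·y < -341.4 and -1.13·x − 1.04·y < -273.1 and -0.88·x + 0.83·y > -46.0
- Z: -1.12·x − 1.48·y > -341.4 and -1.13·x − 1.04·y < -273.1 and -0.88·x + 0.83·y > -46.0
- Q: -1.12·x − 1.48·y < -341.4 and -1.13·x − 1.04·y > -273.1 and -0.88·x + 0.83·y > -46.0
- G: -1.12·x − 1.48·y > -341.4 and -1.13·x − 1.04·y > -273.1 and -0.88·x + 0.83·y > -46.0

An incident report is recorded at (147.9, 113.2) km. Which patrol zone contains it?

Z

-1.12·147.9 − 1.48·113.2 = -333.184, which is > -341.4
-1.13·147.9 − 1.04·113.2 = -284.855, which is < -273.1
-0.88·147.9 + 0.83·113.2 = -36.196, which is > -46.0
This sign pattern matches Z.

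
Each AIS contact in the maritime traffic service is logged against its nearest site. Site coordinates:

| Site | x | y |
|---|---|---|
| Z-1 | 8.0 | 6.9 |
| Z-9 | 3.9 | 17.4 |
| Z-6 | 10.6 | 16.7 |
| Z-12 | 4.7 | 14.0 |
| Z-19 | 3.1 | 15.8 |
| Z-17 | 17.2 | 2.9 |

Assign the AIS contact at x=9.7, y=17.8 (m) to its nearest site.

Squared distances to each site:
Z-1: 121.700; Z-9: 33.800; Z-6: 2.020; Z-12: 39.440; Z-19: 47.560; Z-17: 278.260.
Minimum at Z-6.

Z-6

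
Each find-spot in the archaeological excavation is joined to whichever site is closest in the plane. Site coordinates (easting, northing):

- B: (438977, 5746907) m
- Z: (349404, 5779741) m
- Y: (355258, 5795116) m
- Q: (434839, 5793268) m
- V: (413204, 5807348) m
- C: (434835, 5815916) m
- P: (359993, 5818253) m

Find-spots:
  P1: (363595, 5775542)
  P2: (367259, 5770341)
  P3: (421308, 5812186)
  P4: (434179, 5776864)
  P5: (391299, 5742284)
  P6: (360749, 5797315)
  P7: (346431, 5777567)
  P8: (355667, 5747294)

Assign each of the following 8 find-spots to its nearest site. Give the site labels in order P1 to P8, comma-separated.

P1 → Z (d²=219016082.00)
P2 → Z (d²=407161025.00)
P3 → V (d²=89081060.00)
P4 → Q (d²=269526816.00)
P5 → B (d²=2294563813.00)
P6 → Y (d²=34986682.00)
P7 → Z (d²=13565005.00)
P8 → Z (d²=1092032978.00)

Z, Z, V, Q, B, Y, Z, Z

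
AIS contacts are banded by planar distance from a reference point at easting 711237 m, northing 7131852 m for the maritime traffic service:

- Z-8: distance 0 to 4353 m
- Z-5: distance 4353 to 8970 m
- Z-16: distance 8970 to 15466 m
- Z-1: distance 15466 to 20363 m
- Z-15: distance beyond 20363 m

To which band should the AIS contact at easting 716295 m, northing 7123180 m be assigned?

Distance = √((716295−711237)² + (7123180−7131852)²) = √(25583364.000 + 75203584.000) = 10039.270 m.
8970 ≤ 10039.270 < 15466 → Z-16.

Z-16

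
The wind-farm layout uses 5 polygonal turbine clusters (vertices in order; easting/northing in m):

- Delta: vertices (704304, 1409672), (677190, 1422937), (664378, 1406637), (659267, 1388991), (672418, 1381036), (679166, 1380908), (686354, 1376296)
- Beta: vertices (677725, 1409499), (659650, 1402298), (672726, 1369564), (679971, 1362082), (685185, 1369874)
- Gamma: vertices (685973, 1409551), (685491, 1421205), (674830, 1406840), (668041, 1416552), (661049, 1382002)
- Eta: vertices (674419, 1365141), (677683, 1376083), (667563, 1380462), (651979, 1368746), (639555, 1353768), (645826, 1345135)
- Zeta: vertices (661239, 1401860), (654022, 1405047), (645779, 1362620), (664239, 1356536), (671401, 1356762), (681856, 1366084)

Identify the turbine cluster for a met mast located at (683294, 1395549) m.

Delta

Cast a ray rightward from (683294, 1395549). For each polygon, the edges (by vertex number in listed order) whose endpoints lie on opposite sides of northing = 1395549, where each meets that height, and whether that is right or left of the point:
Delta: 3–4 at easting≈661166.5 (left), 7–1 at easting≈696708.5 (right) → 1 crossing.
Beta: 2–3 at easting≈662346.0 (left), 5–1 at easting≈680351.3 (left) → 0 crossings.
Gamma: 4–5 at easting≈663790.6 (left), 5–1 at easting≈673305.2 (left) → 0 crossings.
Eta: no edge straddles that height → 0 crossings.
Zeta: 2–3 at easting≈652176.7 (left), 6–1 at easting≈664875.9 (left) → 0 crossings.
Only Delta has an odd count, so the point is inside Delta.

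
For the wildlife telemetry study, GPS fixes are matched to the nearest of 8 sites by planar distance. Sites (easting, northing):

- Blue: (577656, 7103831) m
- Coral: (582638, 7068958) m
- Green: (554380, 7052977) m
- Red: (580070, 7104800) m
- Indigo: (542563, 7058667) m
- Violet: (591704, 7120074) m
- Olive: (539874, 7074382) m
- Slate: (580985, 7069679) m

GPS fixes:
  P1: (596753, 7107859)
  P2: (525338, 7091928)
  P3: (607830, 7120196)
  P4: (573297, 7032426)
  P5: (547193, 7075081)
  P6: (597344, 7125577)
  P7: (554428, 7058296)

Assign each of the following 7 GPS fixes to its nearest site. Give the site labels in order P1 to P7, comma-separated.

P1 → Violet (d²=174698626.00)
P2 → Olive (d²=519157412.00)
P3 → Violet (d²=260062760.00)
P4 → Green (d²=780196490.00)
P5 → Olive (d²=54056362.00)
P6 → Violet (d²=62092609.00)
P7 → Green (d²=28294065.00)

Violet, Olive, Violet, Green, Olive, Violet, Green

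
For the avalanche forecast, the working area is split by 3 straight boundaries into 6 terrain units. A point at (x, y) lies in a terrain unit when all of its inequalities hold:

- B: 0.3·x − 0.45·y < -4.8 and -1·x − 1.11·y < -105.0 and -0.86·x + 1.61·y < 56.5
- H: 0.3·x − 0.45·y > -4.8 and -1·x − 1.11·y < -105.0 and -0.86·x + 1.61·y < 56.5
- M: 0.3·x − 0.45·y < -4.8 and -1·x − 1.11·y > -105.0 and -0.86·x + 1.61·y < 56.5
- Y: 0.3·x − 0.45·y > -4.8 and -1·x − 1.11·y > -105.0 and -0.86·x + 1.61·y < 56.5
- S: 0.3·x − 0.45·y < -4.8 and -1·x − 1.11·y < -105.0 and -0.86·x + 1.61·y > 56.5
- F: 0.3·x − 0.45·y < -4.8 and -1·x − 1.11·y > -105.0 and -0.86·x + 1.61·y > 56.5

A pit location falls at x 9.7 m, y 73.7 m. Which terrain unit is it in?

F

0.3·9.7 − 0.45·73.7 = -30.255, which is < -4.8
-1·9.7 − 1.11·73.7 = -91.507, which is > -105.0
-0.86·9.7 + 1.61·73.7 = 110.315, which is > 56.5
This sign pattern matches F.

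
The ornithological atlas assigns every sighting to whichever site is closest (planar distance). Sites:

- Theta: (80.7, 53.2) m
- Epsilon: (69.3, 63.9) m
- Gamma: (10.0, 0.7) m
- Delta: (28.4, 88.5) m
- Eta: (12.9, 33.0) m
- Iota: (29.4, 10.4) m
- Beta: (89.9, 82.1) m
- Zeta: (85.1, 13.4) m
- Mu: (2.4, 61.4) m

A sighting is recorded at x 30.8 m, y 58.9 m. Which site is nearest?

Squared distances to each site:
Theta: 2522.500; Epsilon: 1507.250; Gamma: 3819.880; Delta: 881.920; Eta: 991.220; Iota: 2354.210; Beta: 4031.050; Zeta: 5018.740; Mu: 812.810.
Minimum at Mu.

Mu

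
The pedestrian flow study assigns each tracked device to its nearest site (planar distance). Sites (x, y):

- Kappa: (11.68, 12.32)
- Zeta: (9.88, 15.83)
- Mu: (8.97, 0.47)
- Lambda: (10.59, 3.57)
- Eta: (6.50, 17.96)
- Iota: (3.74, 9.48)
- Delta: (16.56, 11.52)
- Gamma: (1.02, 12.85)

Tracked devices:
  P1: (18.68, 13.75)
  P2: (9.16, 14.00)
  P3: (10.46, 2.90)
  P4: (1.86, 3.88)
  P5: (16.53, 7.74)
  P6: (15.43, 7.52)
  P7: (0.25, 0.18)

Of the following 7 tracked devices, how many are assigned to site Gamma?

P1 → Delta
P2 → Zeta
P3 → Lambda
P4 → Iota
P5 → Delta
P6 → Delta
P7 → Mu
0 of the 7 go to Gamma.

0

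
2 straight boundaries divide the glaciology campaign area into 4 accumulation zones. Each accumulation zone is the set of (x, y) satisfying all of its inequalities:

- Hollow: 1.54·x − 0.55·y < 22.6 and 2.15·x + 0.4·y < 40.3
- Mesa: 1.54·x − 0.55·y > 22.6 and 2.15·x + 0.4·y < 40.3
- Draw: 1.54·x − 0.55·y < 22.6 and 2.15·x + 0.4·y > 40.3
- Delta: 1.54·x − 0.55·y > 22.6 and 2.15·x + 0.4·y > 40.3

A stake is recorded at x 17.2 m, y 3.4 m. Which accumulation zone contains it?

1.54·17.2 − 0.55·3.4 = 24.618, which is > 22.6
2.15·17.2 + 0.4·3.4 = 38.340, which is < 40.3
This sign pattern matches Mesa.

Mesa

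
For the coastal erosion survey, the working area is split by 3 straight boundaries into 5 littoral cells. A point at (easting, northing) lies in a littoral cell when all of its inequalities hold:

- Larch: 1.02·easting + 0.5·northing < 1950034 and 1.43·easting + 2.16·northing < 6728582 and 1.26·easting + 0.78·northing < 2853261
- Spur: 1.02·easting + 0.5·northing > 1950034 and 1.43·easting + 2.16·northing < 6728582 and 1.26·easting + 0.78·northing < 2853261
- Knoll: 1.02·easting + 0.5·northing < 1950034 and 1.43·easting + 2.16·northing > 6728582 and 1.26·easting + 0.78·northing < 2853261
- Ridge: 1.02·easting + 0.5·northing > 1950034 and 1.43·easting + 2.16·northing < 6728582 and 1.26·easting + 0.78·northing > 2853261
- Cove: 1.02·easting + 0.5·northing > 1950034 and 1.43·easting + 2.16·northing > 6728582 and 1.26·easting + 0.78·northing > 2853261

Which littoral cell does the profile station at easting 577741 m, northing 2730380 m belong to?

Ridge

1.02·577741 + 0.5·2730380 = 1954485.820, which is > 1950034
1.43·577741 + 2.16·2730380 = 6723790.430, which is < 6728582
1.26·577741 + 0.78·2730380 = 2857650.060, which is > 2853261
This sign pattern matches Ridge.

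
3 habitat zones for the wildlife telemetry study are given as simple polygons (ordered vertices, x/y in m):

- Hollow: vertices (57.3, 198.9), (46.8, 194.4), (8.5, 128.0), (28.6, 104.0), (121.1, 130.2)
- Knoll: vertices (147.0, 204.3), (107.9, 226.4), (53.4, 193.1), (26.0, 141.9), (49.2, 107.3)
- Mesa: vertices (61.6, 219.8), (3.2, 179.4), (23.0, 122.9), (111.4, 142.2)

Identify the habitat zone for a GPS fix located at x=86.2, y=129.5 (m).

Cast a ray rightward from (86.2, 129.5). For each polygon, the edges (by vertex number in listed order) whose endpoints lie on opposite sides of y = 129.5, where each meets that height, and whether that is right or left of the point:
Hollow: 2–3 at x≈9.37 (left), 4–5 at x≈118.63 (right) → 1 crossing.
Knoll: 4–5 at x≈34.31 (left), 5–1 at x≈71.58 (left) → 0 crossings.
Mesa: 2–3 at x≈20.69 (left), 3–4 at x≈53.23 (left) → 0 crossings.
Only Hollow has an odd count, so the point is inside Hollow.

Hollow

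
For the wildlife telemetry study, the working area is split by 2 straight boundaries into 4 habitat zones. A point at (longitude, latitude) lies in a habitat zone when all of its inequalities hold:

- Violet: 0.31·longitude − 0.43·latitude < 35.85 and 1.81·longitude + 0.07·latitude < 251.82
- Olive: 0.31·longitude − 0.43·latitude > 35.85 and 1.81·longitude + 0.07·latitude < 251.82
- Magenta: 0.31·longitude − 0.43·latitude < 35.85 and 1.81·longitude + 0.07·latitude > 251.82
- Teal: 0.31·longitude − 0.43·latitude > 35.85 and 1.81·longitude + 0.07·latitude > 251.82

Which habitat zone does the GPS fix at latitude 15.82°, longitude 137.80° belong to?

Olive

0.31·137.80 − 0.43·15.82 = 35.915, which is > 35.85
1.81·137.80 + 0.07·15.82 = 250.525, which is < 251.82
This sign pattern matches Olive.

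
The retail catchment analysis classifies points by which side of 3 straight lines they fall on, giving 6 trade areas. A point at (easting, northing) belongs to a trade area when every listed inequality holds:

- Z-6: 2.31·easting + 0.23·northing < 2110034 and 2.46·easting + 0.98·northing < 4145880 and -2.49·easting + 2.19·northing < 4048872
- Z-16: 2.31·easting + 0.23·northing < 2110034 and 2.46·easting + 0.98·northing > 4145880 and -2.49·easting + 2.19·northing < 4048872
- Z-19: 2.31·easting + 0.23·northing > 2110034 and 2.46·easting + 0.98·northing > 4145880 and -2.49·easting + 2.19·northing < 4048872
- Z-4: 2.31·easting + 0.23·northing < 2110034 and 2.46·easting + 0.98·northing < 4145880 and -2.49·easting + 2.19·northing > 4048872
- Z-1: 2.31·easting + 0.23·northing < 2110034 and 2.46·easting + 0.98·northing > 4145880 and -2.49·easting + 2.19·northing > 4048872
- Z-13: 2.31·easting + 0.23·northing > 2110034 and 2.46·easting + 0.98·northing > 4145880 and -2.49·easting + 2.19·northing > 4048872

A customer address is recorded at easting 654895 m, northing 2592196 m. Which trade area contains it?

Z-16

2.31·654895 + 0.23·2592196 = 2109012.530, which is < 2110034
2.46·654895 + 0.98·2592196 = 4151393.780, which is > 4145880
-2.49·654895 + 2.19·2592196 = 4046220.690, which is < 4048872
This sign pattern matches Z-16.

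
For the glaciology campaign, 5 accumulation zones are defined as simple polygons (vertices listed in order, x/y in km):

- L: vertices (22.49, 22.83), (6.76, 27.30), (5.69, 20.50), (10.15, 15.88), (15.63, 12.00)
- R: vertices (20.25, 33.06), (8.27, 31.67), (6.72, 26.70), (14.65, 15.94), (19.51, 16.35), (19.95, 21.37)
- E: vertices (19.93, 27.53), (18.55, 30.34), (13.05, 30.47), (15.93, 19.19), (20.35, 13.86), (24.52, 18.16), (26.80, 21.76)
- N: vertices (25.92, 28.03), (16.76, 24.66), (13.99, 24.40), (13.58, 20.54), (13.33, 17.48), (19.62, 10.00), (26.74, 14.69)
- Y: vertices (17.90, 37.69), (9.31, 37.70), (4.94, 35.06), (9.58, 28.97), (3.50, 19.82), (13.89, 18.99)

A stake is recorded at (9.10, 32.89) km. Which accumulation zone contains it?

Cast a ray rightward from (9.10, 32.89). For each polygon, the edges (by vertex number in listed order) whose endpoints lie on opposite sides of y = 32.89, where each meets that height, and whether that is right or left of the point:
L: no edge straddles that height → 0 crossings.
R: 1–2 at x≈18.785 (right), 6–1 at x≈20.246 (right) → 2 crossings.
E: no edge straddles that height → 0 crossings.
N: no edge straddles that height → 0 crossings.
Y: 3–4 at x≈6.593 (left), 6–1 at x≈16.871 (right) → 1 crossing.
Only Y has an odd count, so the point is inside Y.

Y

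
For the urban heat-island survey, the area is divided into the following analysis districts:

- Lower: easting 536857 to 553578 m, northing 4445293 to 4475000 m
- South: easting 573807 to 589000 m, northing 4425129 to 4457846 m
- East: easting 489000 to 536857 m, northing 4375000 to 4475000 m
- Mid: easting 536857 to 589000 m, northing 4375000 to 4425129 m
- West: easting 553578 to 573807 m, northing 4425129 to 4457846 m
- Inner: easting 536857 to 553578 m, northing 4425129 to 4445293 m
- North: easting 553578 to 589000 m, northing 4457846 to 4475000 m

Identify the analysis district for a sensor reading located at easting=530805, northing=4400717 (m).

East

The point has easting = 530805 and northing = 4400717.
Only East satisfies 489000 ≤ easting ≤ 536857 and 4375000 ≤ northing ≤ 4475000.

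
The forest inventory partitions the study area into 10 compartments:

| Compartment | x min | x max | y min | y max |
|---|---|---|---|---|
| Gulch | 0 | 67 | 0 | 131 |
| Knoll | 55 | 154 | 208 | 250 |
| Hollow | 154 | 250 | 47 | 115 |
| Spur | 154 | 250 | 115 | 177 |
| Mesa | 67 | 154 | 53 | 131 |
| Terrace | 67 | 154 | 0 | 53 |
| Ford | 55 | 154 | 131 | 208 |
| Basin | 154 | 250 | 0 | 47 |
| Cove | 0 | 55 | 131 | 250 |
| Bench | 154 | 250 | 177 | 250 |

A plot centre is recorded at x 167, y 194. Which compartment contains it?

The point has x = 167 and y = 194.
Only Bench satisfies 154 ≤ x ≤ 250 and 177 ≤ y ≤ 250.

Bench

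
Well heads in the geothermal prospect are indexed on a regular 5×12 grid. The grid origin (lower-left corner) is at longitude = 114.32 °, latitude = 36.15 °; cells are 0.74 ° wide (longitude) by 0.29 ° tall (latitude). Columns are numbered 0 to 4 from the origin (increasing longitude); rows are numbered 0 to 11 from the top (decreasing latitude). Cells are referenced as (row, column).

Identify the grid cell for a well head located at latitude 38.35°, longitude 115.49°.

(4, 1)

Column index: ⌊(115.49 − 114.32) / 0.74⌋ = ⌊1.581⌋ = 1
Row offset from origin: ⌊(38.35 − 36.15) / 0.29⌋ = ⌊7.586⌋ = 7 → row 4 (counted from top)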